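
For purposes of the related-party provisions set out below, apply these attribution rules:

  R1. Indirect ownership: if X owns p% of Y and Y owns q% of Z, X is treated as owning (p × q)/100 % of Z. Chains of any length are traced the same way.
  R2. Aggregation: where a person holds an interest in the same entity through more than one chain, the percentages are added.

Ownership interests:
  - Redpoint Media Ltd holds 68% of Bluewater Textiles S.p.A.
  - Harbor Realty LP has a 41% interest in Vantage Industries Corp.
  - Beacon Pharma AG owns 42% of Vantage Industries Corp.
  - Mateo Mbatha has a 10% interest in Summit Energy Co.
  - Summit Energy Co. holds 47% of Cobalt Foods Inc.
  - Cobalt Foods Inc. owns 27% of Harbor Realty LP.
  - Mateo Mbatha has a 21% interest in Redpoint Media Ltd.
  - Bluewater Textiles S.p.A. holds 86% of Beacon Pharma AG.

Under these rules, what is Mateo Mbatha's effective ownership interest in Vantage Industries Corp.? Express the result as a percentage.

Chain via Summit Energy Co. → Cobalt Foods Inc. → Harbor Realty LP (R1): 10% × 47% × 27% × 41% = 0.52029% of Vantage Industries Corp.
Chain via Redpoint Media Ltd → Bluewater Textiles S.p.A. → Beacon Pharma AG (R1): 21% × 68% × 86% × 42% = 5.157936% of Vantage Industries Corp.
Aggregating (R2): 0.52029% + 5.157936% = 5.678226%.

5.678226%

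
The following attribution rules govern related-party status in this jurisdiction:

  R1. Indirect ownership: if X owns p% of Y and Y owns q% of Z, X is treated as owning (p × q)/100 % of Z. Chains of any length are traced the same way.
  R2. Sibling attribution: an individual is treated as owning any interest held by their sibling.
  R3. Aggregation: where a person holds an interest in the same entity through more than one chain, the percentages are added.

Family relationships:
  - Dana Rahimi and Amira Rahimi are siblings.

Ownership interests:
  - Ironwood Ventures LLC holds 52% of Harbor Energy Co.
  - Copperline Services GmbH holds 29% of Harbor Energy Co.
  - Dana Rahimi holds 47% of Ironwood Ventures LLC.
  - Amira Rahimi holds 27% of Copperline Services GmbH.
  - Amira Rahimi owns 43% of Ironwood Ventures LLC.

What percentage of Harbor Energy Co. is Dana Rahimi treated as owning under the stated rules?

54.63%

By sibling attribution (R2), Dana Rahimi is treated as also owning Amira Rahimi's interest in Ironwood Ventures LLC, giving 47% + 43% = 90%.
By sibling attribution (R2), Dana Rahimi is treated as owning Amira Rahimi's 27% interest in Copperline Services GmbH.
Chain via Ironwood Ventures LLC (R1): 90% × 52% = 46.8% of Harbor Energy Co.
Chain via Copperline Services GmbH (R1): 27% × 29% = 7.83% of Harbor Energy Co.
Aggregating (R3): 46.8% + 7.83% = 54.63%.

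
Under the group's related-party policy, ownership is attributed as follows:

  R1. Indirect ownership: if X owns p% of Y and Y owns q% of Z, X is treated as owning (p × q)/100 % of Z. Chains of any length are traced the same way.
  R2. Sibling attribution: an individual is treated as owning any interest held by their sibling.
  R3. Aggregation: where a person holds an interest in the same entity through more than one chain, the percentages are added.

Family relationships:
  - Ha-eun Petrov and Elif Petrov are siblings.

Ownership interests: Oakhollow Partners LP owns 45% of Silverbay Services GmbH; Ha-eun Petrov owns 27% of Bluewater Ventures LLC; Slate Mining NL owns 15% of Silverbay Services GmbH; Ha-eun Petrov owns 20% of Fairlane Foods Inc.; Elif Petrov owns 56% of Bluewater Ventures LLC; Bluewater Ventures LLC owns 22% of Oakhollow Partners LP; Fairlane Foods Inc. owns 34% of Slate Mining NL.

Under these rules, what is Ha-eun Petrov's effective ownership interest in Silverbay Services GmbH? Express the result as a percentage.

9.237%

By sibling attribution (R2), Ha-eun Petrov is treated as also owning Elif Petrov's interest in Bluewater Ventures LLC, giving 27% + 56% = 83%.
Chain via Fairlane Foods Inc. → Slate Mining NL (R1): 20% × 34% × 15% = 1.02% of Silverbay Services GmbH.
Chain via Bluewater Ventures LLC → Oakhollow Partners LP (R1): 83% × 22% × 45% = 8.217% of Silverbay Services GmbH.
Aggregating (R3): 1.02% + 8.217% = 9.237%.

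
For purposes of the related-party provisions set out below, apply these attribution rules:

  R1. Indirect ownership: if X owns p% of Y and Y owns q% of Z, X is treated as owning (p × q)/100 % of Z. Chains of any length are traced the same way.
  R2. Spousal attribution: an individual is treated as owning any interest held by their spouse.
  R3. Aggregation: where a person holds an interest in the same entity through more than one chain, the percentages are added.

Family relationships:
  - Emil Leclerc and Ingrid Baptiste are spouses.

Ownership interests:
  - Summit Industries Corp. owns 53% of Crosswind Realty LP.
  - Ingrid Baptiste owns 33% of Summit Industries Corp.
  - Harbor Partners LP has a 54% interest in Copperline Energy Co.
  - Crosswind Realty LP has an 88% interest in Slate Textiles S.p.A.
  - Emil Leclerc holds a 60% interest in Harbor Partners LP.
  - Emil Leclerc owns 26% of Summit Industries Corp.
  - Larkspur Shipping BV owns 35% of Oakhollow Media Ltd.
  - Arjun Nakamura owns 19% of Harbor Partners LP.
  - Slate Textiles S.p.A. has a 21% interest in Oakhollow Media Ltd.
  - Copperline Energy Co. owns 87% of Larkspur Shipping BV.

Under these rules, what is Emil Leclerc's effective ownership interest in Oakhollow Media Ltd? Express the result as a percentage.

By spousal attribution (R2), Emil Leclerc is treated as also owning Ingrid Baptiste's interest in Summit Industries Corp, giving 26% + 33% = 59%.
Chain via Harbor Partners LP → Copperline Energy Co. → Larkspur Shipping BV (R1): 60% × 54% × 87% × 35% = 9.8658% of Oakhollow Media Ltd.
Chain via Summit Industries Corp. → Crosswind Realty LP → Slate Textiles S.p.A. (R1): 59% × 53% × 88% × 21% = 5.778696% of Oakhollow Media Ltd.
Aggregating (R3): 9.8658% + 5.778696% = 15.644496%.

15.644496%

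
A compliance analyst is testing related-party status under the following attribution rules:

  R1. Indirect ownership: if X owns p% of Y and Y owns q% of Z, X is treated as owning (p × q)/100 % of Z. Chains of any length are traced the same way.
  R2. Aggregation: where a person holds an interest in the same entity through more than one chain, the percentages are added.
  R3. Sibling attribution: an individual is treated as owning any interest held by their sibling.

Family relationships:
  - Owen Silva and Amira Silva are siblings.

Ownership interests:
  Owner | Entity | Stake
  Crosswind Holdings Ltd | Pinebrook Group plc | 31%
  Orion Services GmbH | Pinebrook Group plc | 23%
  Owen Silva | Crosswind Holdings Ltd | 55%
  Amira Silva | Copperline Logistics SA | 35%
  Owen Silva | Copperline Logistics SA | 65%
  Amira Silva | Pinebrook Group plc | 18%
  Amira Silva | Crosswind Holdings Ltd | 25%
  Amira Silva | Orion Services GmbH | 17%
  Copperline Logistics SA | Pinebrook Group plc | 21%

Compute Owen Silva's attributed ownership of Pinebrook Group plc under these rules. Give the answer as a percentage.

By sibling attribution (R3), Owen Silva is treated as also owning Amira Silva's interest in Crosswind Holdings Ltd, giving 55% + 25% = 80%.
By sibling attribution (R3), Owen Silva is treated as also owning Amira Silva's interest in Copperline Logistics SA, giving 65% + 35% = 100%.
By sibling attribution (R3), Owen Silva is treated as owning Amira Silva's 17% interest in Orion Services GmbH.
By sibling attribution (R3), Owen Silva is treated as owning Amira Silva's 18% interest in Pinebrook Group plc.
Chain via Crosswind Holdings Ltd (R1): 80% × 31% = 24.8% of Pinebrook Group plc.
Chain via Copperline Logistics SA (R1): 100% × 21% = 21% of Pinebrook Group plc.
Chain via Orion Services GmbH (R1): 17% × 23% = 3.91% of Pinebrook Group plc.
Direct interest in Pinebrook Group plc: 18%.
Aggregating (R2): 24.8% + 21% + 3.91% + 18% = 67.71%.

67.71%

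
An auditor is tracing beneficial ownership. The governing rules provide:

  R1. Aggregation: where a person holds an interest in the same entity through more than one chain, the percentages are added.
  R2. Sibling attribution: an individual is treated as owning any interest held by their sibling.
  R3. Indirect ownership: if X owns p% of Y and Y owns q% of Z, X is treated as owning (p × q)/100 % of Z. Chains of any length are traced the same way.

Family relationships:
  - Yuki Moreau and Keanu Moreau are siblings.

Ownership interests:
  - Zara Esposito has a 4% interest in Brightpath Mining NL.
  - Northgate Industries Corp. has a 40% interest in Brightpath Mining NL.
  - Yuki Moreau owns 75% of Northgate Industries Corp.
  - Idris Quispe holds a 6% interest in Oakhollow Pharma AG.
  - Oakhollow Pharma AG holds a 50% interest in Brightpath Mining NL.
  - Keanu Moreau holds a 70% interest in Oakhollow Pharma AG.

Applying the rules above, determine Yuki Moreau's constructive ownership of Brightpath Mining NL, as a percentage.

65%

By sibling attribution (R2), Yuki Moreau is treated as owning Keanu Moreau's 70% interest in Oakhollow Pharma AG.
Chain via Northgate Industries Corp. (R3): 75% × 40% = 30% of Brightpath Mining NL.
Chain via Oakhollow Pharma AG (R3): 70% × 50% = 35% of Brightpath Mining NL.
Aggregating (R1): 30% + 35% = 65%.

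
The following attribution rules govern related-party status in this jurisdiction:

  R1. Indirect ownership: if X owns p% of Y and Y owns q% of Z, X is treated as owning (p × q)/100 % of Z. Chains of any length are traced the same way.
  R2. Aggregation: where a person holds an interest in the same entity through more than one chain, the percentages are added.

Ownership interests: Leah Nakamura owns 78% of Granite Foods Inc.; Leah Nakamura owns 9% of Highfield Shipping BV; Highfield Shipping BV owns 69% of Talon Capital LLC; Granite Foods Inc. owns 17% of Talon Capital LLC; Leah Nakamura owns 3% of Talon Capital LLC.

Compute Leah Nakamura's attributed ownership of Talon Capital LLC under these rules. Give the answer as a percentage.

Chain via Granite Foods Inc. (R1): 78% × 17% = 13.26% of Talon Capital LLC.
Chain via Highfield Shipping BV (R1): 9% × 69% = 6.21% of Talon Capital LLC.
Direct interest in Talon Capital LLC: 3%.
Aggregating (R2): 13.26% + 6.21% + 3% = 22.47%.

22.47%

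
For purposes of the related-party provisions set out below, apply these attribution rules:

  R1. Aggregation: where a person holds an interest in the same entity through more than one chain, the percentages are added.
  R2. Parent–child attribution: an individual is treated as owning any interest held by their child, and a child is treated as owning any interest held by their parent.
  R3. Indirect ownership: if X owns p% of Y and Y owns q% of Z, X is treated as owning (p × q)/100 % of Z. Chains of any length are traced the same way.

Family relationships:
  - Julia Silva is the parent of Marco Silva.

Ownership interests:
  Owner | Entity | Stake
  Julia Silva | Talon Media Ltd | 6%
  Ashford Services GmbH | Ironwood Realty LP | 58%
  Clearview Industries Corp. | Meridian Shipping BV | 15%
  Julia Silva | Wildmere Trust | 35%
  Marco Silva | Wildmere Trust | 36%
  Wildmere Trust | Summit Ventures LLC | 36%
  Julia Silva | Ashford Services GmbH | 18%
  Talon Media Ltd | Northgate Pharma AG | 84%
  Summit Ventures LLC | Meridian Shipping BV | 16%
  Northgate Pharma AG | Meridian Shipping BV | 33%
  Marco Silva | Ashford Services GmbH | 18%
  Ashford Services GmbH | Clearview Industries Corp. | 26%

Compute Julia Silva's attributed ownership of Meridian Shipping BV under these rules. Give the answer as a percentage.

By parent–child attribution (R2), Julia Silva is treated as also owning Marco Silva's interest in Wildmere Trust, giving 35% + 36% = 71%.
By parent–child attribution (R2), Julia Silva is treated as also owning Marco Silva's interest in Ashford Services GmbH, giving 18% + 18% = 36%.
Chain via Wildmere Trust → Summit Ventures LLC (R3): 71% × 36% × 16% = 4.0896% of Meridian Shipping BV.
Chain via Talon Media Ltd → Northgate Pharma AG (R3): 6% × 84% × 33% = 1.6632% of Meridian Shipping BV.
Chain via Ashford Services GmbH → Clearview Industries Corp. (R3): 36% × 26% × 15% = 1.404% of Meridian Shipping BV.
Aggregating (R1): 4.0896% + 1.6632% + 1.404% = 7.1568%.

7.1568%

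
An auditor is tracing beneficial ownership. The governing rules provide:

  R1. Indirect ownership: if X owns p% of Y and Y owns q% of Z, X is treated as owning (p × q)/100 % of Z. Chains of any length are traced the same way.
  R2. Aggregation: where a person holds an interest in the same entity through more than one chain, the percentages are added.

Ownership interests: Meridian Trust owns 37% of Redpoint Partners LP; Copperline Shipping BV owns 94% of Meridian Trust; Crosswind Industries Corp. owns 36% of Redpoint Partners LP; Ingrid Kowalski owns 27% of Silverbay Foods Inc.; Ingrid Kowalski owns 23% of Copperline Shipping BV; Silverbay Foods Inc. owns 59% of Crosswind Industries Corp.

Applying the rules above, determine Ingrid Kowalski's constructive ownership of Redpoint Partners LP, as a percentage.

Chain via Copperline Shipping BV → Meridian Trust (R1): 23% × 94% × 37% = 7.9994% of Redpoint Partners LP.
Chain via Silverbay Foods Inc. → Crosswind Industries Corp. (R1): 27% × 59% × 36% = 5.7348% of Redpoint Partners LP.
Aggregating (R2): 7.9994% + 5.7348% = 13.7342%.

13.7342%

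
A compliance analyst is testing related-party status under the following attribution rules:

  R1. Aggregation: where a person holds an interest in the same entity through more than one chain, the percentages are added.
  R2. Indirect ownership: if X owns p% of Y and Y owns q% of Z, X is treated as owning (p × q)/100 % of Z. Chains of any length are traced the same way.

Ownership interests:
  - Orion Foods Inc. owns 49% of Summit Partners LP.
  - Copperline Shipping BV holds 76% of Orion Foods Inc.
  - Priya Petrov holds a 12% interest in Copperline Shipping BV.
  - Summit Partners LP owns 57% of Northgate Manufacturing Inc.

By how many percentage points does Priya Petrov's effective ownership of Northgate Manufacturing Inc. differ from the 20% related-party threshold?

17.452784

Chain via Copperline Shipping BV → Orion Foods Inc. → Summit Partners LP (R2): 12% × 76% × 49% × 57% = 2.547216% of Northgate Manufacturing Inc.
2.547216% falls short of the 20% threshold by 17.452784 percentage points.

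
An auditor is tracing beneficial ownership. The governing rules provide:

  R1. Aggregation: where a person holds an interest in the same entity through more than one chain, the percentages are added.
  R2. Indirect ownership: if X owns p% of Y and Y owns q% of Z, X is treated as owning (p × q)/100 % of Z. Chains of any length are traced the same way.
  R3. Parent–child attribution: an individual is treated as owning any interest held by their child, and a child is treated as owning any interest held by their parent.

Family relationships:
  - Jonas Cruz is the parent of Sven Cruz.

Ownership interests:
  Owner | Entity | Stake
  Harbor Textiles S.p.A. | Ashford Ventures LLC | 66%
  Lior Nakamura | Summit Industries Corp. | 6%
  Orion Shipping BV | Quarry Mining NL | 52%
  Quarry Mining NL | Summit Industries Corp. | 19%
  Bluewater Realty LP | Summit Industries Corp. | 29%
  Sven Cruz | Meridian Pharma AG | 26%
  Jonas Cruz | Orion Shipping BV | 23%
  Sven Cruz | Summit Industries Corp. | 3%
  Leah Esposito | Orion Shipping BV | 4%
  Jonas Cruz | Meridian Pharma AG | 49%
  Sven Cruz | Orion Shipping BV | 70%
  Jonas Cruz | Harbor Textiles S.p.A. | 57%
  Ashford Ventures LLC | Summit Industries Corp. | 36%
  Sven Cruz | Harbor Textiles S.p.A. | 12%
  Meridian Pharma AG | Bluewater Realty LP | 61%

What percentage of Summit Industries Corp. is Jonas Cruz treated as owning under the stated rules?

41.8503%

By parent–child attribution (R3), Jonas Cruz is treated as also owning Sven Cruz's interest in Orion Shipping BV, giving 23% + 70% = 93%.
By parent–child attribution (R3), Jonas Cruz is treated as also owning Sven Cruz's interest in Meridian Pharma AG, giving 49% + 26% = 75%.
By parent–child attribution (R3), Jonas Cruz is treated as also owning Sven Cruz's interest in Harbor Textiles S.p.A, giving 57% + 12% = 69%.
By parent–child attribution (R3), Jonas Cruz is treated as owning Sven Cruz's 3% interest in Summit Industries Corp.
Chain via Orion Shipping BV → Quarry Mining NL (R2): 93% × 52% × 19% = 9.1884% of Summit Industries Corp.
Chain via Meridian Pharma AG → Bluewater Realty LP (R2): 75% × 61% × 29% = 13.2675% of Summit Industries Corp.
Chain via Harbor Textiles S.p.A. → Ashford Ventures LLC (R2): 69% × 66% × 36% = 16.3944% of Summit Industries Corp.
Direct interest in Summit Industries Corp: 3%.
Aggregating (R1): 9.1884% + 13.2675% + 16.3944% + 3% = 41.8503%.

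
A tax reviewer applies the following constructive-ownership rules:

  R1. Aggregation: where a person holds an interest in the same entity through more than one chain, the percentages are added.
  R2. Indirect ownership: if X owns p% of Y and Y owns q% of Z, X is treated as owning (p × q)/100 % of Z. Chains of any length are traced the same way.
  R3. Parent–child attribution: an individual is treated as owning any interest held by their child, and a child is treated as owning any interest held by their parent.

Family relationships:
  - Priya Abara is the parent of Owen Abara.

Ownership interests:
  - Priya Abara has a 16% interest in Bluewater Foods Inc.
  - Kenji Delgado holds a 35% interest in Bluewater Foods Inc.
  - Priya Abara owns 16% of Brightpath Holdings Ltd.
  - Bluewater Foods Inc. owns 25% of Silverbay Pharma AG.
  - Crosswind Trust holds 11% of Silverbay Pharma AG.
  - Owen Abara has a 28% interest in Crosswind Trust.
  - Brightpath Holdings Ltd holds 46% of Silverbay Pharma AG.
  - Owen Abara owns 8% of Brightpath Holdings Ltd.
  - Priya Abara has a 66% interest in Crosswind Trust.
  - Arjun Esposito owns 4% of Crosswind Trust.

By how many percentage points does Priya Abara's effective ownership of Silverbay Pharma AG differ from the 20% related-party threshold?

By parent–child attribution (R3), Priya Abara is treated as also owning Owen Abara's interest in Brightpath Holdings Ltd, giving 16% + 8% = 24%.
By parent–child attribution (R3), Priya Abara is treated as also owning Owen Abara's interest in Crosswind Trust, giving 66% + 28% = 94%.
Chain via Brightpath Holdings Ltd (R2): 24% × 46% = 11.04% of Silverbay Pharma AG.
Chain via Crosswind Trust (R2): 94% × 11% = 10.34% of Silverbay Pharma AG.
Chain via Bluewater Foods Inc. (R2): 16% × 25% = 4% of Silverbay Pharma AG.
Aggregating (R1): 11.04% + 10.34% + 4% = 25.38%.
25.38% exceeds the 20% threshold by 5.38 percentage points.

5.38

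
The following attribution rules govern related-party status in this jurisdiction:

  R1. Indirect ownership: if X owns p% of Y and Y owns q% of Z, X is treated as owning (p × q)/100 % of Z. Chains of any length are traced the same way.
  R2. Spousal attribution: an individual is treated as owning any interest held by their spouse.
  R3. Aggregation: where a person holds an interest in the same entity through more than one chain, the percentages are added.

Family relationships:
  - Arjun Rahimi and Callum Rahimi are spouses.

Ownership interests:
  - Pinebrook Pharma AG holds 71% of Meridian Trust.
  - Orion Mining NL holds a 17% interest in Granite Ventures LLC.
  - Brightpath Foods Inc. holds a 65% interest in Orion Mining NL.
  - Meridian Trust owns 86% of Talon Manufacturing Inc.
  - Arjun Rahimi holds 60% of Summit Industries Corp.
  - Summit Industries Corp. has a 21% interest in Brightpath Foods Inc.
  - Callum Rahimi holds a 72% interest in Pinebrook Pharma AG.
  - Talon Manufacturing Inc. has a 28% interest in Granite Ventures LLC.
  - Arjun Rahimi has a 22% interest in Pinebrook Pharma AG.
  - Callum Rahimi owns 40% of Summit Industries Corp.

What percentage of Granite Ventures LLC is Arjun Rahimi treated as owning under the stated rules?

18.391492%

By spousal attribution (R2), Arjun Rahimi is treated as also owning Callum Rahimi's interest in Summit Industries Corp, giving 60% + 40% = 100%.
By spousal attribution (R2), Arjun Rahimi is treated as also owning Callum Rahimi's interest in Pinebrook Pharma AG, giving 22% + 72% = 94%.
Chain via Summit Industries Corp. → Brightpath Foods Inc. → Orion Mining NL (R1): 100% × 21% × 65% × 17% = 2.3205% of Granite Ventures LLC.
Chain via Pinebrook Pharma AG → Meridian Trust → Talon Manufacturing Inc. (R1): 94% × 71% × 86% × 28% = 16.070992% of Granite Ventures LLC.
Aggregating (R3): 2.3205% + 16.070992% = 18.391492%.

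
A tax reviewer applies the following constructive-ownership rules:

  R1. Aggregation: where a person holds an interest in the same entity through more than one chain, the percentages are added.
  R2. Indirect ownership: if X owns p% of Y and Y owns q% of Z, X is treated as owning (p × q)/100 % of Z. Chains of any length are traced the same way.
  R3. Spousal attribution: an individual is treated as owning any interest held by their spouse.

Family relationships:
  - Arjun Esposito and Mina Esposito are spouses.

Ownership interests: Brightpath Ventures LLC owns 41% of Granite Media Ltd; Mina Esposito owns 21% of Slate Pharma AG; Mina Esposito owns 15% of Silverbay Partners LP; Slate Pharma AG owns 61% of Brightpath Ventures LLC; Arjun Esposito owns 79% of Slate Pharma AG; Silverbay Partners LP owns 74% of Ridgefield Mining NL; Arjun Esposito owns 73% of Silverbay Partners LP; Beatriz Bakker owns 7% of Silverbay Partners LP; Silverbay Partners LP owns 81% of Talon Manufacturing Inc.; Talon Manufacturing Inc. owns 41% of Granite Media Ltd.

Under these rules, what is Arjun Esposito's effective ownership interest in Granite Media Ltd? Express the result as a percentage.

54.2348%

By spousal attribution (R3), Arjun Esposito is treated as also owning Mina Esposito's interest in Silverbay Partners LP, giving 73% + 15% = 88%.
By spousal attribution (R3), Arjun Esposito is treated as also owning Mina Esposito's interest in Slate Pharma AG, giving 79% + 21% = 100%.
Chain via Silverbay Partners LP → Talon Manufacturing Inc. (R2): 88% × 81% × 41% = 29.2248% of Granite Media Ltd.
Chain via Slate Pharma AG → Brightpath Ventures LLC (R2): 100% × 61% × 41% = 25.01% of Granite Media Ltd.
Aggregating (R1): 29.2248% + 25.01% = 54.2348%.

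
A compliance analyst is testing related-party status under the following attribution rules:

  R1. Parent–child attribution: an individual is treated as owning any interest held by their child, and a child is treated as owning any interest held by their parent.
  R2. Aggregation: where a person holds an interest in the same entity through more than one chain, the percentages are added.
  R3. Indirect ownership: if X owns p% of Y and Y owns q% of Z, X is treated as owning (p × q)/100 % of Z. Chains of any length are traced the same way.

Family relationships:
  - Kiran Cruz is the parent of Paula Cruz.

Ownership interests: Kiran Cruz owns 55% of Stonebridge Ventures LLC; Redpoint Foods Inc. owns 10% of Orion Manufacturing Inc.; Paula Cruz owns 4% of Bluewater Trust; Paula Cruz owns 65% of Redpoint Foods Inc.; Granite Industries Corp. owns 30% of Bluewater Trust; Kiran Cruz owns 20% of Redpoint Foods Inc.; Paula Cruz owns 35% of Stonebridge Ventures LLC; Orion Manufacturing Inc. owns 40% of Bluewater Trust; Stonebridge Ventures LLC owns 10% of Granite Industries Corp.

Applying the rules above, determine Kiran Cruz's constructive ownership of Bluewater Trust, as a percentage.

By parent–child attribution (R1), Kiran Cruz is treated as also owning Paula Cruz's interest in Redpoint Foods Inc, giving 20% + 65% = 85%.
By parent–child attribution (R1), Kiran Cruz is treated as also owning Paula Cruz's interest in Stonebridge Ventures LLC, giving 55% + 35% = 90%.
By parent–child attribution (R1), Kiran Cruz is treated as owning Paula Cruz's 4% interest in Bluewater Trust.
Chain via Redpoint Foods Inc. → Orion Manufacturing Inc. (R3): 85% × 10% × 40% = 3.4% of Bluewater Trust.
Chain via Stonebridge Ventures LLC → Granite Industries Corp. (R3): 90% × 10% × 30% = 2.7% of Bluewater Trust.
Direct interest in Bluewater Trust: 4%.
Aggregating (R2): 3.4% + 2.7% + 4% = 10.1%.

10.1%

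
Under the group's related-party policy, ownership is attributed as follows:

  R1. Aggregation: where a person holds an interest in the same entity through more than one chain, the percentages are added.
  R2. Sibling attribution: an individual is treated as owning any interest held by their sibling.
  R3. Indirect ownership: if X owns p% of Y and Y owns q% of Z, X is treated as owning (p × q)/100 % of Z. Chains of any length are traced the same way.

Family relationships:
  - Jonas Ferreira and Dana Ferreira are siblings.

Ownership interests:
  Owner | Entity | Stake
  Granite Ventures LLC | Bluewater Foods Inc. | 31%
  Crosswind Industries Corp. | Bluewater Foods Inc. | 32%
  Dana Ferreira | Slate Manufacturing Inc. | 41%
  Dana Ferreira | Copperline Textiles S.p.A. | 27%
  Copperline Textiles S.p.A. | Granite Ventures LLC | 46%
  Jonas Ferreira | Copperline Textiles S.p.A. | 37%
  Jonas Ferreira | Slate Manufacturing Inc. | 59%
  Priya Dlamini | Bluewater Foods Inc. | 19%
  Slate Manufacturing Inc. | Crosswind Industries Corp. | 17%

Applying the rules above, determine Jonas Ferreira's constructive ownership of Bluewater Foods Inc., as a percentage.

By sibling attribution (R2), Jonas Ferreira is treated as also owning Dana Ferreira's interest in Slate Manufacturing Inc, giving 59% + 41% = 100%.
By sibling attribution (R2), Jonas Ferreira is treated as also owning Dana Ferreira's interest in Copperline Textiles S.p.A, giving 37% + 27% = 64%.
Chain via Slate Manufacturing Inc. → Crosswind Industries Corp. (R3): 100% × 17% × 32% = 5.44% of Bluewater Foods Inc.
Chain via Copperline Textiles S.p.A. → Granite Ventures LLC (R3): 64% × 46% × 31% = 9.1264% of Bluewater Foods Inc.
Aggregating (R1): 5.44% + 9.1264% = 14.5664%.

14.5664%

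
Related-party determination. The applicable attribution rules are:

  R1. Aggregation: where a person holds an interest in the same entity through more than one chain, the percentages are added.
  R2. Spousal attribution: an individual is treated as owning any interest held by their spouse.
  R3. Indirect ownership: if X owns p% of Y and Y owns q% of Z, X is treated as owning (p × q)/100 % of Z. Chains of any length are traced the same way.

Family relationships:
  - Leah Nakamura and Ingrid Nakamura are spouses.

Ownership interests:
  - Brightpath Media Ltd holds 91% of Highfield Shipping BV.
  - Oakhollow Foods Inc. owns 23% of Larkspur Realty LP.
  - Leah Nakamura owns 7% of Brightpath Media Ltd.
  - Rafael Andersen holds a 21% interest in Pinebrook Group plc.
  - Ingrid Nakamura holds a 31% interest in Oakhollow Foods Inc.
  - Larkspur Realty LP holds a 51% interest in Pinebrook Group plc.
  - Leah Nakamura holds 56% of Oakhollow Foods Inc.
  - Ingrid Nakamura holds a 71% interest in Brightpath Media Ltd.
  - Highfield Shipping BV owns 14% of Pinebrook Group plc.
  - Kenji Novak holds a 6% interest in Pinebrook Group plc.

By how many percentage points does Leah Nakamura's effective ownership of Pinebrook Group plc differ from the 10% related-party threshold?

By spousal attribution (R2), Leah Nakamura is treated as also owning Ingrid Nakamura's interest in Oakhollow Foods Inc, giving 56% + 31% = 87%.
By spousal attribution (R2), Leah Nakamura is treated as also owning Ingrid Nakamura's interest in Brightpath Media Ltd, giving 7% + 71% = 78%.
Chain via Oakhollow Foods Inc. → Larkspur Realty LP (R3): 87% × 23% × 51% = 10.2051% of Pinebrook Group plc.
Chain via Brightpath Media Ltd → Highfield Shipping BV (R3): 78% × 91% × 14% = 9.9372% of Pinebrook Group plc.
Aggregating (R1): 10.2051% + 9.9372% = 20.1423%.
20.1423% exceeds the 10% threshold by 10.1423 percentage points.

10.1423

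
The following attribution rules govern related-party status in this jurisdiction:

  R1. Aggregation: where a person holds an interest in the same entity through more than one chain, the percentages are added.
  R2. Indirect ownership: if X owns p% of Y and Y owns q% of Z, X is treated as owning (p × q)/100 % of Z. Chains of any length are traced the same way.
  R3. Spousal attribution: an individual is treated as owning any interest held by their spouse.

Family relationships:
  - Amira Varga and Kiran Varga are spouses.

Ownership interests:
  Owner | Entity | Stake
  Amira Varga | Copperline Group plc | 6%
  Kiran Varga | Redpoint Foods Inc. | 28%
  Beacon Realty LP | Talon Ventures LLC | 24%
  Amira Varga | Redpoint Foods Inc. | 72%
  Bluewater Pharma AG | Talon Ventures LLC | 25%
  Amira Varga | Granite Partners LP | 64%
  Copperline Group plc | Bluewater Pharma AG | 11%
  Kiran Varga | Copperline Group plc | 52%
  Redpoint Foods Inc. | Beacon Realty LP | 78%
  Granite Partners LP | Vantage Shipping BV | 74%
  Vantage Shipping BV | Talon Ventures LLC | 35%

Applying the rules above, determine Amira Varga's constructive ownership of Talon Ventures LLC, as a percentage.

By spousal attribution (R3), Amira Varga is treated as also owning Kiran Varga's interest in Copperline Group plc, giving 6% + 52% = 58%.
By spousal attribution (R3), Amira Varga is treated as also owning Kiran Varga's interest in Redpoint Foods Inc, giving 72% + 28% = 100%.
Chain via Copperline Group plc → Bluewater Pharma AG (R2): 58% × 11% × 25% = 1.595% of Talon Ventures LLC.
Chain via Redpoint Foods Inc. → Beacon Realty LP (R2): 100% × 78% × 24% = 18.72% of Talon Ventures LLC.
Chain via Granite Partners LP → Vantage Shipping BV (R2): 64% × 74% × 35% = 16.576% of Talon Ventures LLC.
Aggregating (R1): 1.595% + 18.72% + 16.576% = 36.891%.

36.891%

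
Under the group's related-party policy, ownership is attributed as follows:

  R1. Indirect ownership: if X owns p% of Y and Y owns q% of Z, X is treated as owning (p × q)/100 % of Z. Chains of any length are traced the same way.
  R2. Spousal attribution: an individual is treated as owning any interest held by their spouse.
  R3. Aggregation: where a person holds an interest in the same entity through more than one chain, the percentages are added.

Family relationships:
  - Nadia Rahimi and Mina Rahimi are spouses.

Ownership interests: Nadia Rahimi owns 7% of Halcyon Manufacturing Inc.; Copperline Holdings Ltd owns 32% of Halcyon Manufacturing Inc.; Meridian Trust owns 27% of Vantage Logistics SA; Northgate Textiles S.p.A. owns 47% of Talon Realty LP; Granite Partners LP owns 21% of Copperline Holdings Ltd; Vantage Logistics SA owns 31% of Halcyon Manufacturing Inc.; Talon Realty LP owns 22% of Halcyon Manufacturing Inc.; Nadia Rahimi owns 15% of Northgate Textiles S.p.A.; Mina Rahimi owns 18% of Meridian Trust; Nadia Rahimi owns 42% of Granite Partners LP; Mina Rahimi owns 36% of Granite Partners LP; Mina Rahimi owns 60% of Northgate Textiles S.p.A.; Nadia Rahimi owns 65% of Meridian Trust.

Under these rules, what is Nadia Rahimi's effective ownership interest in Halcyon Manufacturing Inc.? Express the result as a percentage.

By spousal attribution (R2), Nadia Rahimi is treated as also owning Mina Rahimi's interest in Granite Partners LP, giving 42% + 36% = 78%.
By spousal attribution (R2), Nadia Rahimi is treated as also owning Mina Rahimi's interest in Northgate Textiles S.p.A, giving 15% + 60% = 75%.
By spousal attribution (R2), Nadia Rahimi is treated as also owning Mina Rahimi's interest in Meridian Trust, giving 65% + 18% = 83%.
Chain via Granite Partners LP → Copperline Holdings Ltd (R1): 78% × 21% × 32% = 5.2416% of Halcyon Manufacturing Inc.
Chain via Northgate Textiles S.p.A. → Talon Realty LP (R1): 75% × 47% × 22% = 7.755% of Halcyon Manufacturing Inc.
Chain via Meridian Trust → Vantage Logistics SA (R1): 83% × 27% × 31% = 6.9471% of Halcyon Manufacturing Inc.
Direct interest in Halcyon Manufacturing Inc: 7%.
Aggregating (R3): 5.2416% + 7.755% + 6.9471% + 7% = 26.9437%.

26.9437%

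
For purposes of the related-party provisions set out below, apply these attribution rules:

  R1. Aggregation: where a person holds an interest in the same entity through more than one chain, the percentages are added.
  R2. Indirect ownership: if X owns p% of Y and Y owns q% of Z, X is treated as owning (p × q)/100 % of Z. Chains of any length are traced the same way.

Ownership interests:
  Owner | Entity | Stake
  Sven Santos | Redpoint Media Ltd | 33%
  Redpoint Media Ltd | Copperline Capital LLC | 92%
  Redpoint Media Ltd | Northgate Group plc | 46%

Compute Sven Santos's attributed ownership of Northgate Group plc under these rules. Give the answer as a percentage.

Chain via Redpoint Media Ltd (R2): 33% × 46% = 15.18% of Northgate Group plc.

15.18%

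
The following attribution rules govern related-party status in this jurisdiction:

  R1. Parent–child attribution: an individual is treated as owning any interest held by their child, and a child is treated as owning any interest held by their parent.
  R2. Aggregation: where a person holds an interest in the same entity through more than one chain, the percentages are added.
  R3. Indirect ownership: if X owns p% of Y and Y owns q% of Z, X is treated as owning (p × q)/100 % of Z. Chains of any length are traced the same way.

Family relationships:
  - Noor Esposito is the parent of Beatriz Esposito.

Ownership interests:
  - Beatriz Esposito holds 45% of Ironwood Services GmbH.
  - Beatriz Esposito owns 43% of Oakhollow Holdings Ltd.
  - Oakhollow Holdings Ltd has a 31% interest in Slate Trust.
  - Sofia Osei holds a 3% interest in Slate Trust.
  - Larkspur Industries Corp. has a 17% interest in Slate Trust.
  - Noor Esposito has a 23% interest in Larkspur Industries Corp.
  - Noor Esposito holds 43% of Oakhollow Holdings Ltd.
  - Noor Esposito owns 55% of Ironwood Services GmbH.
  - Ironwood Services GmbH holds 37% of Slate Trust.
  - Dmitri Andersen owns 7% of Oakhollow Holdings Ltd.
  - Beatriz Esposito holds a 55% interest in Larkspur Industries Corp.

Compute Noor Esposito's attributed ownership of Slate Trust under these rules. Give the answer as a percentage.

By parent–child attribution (R1), Noor Esposito is treated as also owning Beatriz Esposito's interest in Ironwood Services GmbH, giving 55% + 45% = 100%.
By parent–child attribution (R1), Noor Esposito is treated as also owning Beatriz Esposito's interest in Oakhollow Holdings Ltd, giving 43% + 43% = 86%.
By parent–child attribution (R1), Noor Esposito is treated as also owning Beatriz Esposito's interest in Larkspur Industries Corp, giving 23% + 55% = 78%.
Chain via Ironwood Services GmbH (R3): 100% × 37% = 37% of Slate Trust.
Chain via Oakhollow Holdings Ltd (R3): 86% × 31% = 26.66% of Slate Trust.
Chain via Larkspur Industries Corp. (R3): 78% × 17% = 13.26% of Slate Trust.
Aggregating (R2): 37% + 26.66% + 13.26% = 76.92%.

76.92%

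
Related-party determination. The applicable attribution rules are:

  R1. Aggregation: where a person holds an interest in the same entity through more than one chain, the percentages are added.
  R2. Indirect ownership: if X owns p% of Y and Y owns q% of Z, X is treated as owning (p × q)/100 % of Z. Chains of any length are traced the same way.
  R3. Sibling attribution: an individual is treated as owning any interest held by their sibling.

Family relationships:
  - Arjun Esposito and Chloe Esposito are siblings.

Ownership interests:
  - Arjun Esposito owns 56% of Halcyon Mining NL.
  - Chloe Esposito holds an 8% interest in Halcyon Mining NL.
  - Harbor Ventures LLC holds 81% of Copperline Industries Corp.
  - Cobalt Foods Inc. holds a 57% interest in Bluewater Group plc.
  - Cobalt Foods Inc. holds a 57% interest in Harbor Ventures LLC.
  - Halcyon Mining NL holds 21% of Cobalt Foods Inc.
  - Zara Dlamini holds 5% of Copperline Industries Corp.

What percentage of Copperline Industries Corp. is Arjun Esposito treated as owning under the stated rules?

By sibling attribution (R3), Arjun Esposito is treated as also owning Chloe Esposito's interest in Halcyon Mining NL, giving 56% + 8% = 64%.
Chain via Halcyon Mining NL → Cobalt Foods Inc. → Harbor Ventures LLC (R2): 64% × 21% × 57% × 81% = 6.205248% of Copperline Industries Corp.

6.205248%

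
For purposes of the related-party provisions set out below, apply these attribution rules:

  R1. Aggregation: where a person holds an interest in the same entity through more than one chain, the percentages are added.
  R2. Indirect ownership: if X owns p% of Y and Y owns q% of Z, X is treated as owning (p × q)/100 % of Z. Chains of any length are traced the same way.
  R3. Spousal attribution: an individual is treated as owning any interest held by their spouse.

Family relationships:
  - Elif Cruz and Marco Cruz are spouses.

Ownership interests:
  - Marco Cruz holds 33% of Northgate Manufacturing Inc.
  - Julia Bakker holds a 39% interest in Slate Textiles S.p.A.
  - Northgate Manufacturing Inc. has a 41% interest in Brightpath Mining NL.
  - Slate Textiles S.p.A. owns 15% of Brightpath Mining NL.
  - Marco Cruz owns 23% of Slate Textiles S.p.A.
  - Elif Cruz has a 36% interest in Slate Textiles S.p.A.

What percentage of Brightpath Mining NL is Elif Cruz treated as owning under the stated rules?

22.38%

By spousal attribution (R3), Elif Cruz is treated as also owning Marco Cruz's interest in Slate Textiles S.p.A, giving 36% + 23% = 59%.
By spousal attribution (R3), Elif Cruz is treated as owning Marco Cruz's 33% interest in Northgate Manufacturing Inc.
Chain via Slate Textiles S.p.A. (R2): 59% × 15% = 8.85% of Brightpath Mining NL.
Chain via Northgate Manufacturing Inc. (R2): 33% × 41% = 13.53% of Brightpath Mining NL.
Aggregating (R1): 8.85% + 13.53% = 22.38%.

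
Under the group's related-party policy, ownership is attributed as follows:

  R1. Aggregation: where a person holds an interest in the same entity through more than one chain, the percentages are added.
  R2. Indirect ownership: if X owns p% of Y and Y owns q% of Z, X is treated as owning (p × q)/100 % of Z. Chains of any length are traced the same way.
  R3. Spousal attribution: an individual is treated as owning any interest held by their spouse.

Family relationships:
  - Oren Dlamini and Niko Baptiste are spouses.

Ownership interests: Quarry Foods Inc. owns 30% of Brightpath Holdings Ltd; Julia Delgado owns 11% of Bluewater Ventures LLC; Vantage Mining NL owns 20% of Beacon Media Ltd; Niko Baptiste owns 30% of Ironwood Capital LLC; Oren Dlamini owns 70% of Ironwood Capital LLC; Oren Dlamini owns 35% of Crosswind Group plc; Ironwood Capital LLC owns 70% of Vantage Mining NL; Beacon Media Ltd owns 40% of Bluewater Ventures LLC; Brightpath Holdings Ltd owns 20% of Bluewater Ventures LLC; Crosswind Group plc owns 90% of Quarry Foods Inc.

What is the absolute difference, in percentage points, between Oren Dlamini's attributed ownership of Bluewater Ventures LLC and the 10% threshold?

2.51

By spousal attribution (R3), Oren Dlamini is treated as also owning Niko Baptiste's interest in Ironwood Capital LLC, giving 70% + 30% = 100%.
Chain via Crosswind Group plc → Quarry Foods Inc. → Brightpath Holdings Ltd (R2): 35% × 90% × 30% × 20% = 1.89% of Bluewater Ventures LLC.
Chain via Ironwood Capital LLC → Vantage Mining NL → Beacon Media Ltd (R2): 100% × 70% × 20% × 40% = 5.6% of Bluewater Ventures LLC.
Aggregating (R1): 1.89% + 5.6% = 7.49%.
7.49% falls short of the 10% threshold by 2.51 percentage points.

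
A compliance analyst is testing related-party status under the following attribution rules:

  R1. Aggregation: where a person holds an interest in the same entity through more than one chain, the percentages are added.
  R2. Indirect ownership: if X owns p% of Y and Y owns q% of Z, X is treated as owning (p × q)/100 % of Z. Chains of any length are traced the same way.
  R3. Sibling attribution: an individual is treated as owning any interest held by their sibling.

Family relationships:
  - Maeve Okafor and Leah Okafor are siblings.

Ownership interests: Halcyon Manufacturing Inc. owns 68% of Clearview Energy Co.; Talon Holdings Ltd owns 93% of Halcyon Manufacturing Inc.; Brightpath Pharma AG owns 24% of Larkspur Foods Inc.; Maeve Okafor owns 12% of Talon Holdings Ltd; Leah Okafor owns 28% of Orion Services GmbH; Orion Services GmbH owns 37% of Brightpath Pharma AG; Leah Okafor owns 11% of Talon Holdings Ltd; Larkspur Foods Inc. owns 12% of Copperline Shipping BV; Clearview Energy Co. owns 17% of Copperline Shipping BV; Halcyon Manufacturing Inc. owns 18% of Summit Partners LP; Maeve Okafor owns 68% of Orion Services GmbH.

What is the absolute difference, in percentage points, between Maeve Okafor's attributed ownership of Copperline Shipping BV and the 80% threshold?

76.50434

By sibling attribution (R3), Maeve Okafor is treated as also owning Leah Okafor's interest in Orion Services GmbH, giving 68% + 28% = 96%.
By sibling attribution (R3), Maeve Okafor is treated as also owning Leah Okafor's interest in Talon Holdings Ltd, giving 12% + 11% = 23%.
Chain via Orion Services GmbH → Brightpath Pharma AG → Larkspur Foods Inc. (R2): 96% × 37% × 24% × 12% = 1.022976% of Copperline Shipping BV.
Chain via Talon Holdings Ltd → Halcyon Manufacturing Inc. → Clearview Energy Co. (R2): 23% × 93% × 68% × 17% = 2.472684% of Copperline Shipping BV.
Aggregating (R1): 1.022976% + 2.472684% = 3.49566%.
3.49566% falls short of the 80% threshold by 76.50434 percentage points.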